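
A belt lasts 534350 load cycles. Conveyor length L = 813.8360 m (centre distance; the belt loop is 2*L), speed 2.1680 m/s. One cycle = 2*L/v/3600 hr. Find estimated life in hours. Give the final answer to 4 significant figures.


cycle_time = 2 * 813.8360 / 2.1680 / 3600 = 0.208548 hr
life = 534350 * 0.208548 = 111400 hours


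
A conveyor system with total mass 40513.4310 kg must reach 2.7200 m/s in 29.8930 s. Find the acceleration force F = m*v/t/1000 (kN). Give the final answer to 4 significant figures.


F = 40513.4310 * 2.7200 / 29.8930 / 1000
F = 3.686 kN


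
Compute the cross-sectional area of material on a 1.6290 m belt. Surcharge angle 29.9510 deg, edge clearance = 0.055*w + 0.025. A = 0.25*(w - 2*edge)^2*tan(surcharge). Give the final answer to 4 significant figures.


edge = 0.055*1.6290 + 0.025 = 0.114595 m
ew = 1.6290 - 2*0.114595 = 1.39981 m
A = 0.25 * 1.39981^2 * tan(29.9510 deg)
A = 0.2823 m^2


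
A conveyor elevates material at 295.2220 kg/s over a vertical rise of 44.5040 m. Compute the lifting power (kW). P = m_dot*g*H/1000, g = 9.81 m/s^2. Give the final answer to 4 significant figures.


P = 295.2220 * 9.81 * 44.5040 / 1000
P = 128.9 kW


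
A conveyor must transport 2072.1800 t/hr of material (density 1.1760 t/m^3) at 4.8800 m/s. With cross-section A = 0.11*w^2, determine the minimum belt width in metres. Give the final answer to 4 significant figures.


A_req = 2072.1800 / (4.8800 * 1.1760 * 3600) = 0.100299 m^2
w = sqrt(0.100299 / 0.11)
w = 0.9549 m


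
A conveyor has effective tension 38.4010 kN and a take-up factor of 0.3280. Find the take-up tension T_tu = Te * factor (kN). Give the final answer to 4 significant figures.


T_tu = 38.4010 * 0.3280
T_tu = 12.60 kN


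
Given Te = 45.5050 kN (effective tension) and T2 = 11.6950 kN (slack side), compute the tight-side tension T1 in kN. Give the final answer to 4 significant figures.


T1 = Te + T2 = 45.5050 + 11.6950
T1 = 57.20 kN


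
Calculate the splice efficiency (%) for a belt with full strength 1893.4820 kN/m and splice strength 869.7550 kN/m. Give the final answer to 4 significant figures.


Eff = 869.7550 / 1893.4820 * 100
Eff = 45.93 %


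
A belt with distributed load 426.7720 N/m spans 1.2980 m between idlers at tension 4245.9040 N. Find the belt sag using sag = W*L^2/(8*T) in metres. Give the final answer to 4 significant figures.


sag = 426.7720 * 1.2980^2 / (8 * 4245.9040)
sag = 0.02117 m


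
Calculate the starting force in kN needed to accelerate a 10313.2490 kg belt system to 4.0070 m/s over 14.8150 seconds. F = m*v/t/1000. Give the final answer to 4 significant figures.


F = 10313.2490 * 4.0070 / 14.8150 / 1000
F = 2.789 kN


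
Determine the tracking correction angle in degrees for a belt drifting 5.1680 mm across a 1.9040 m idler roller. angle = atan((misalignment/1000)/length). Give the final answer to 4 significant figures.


misalign_m = 5.1680 / 1000 = 0.005168 m
angle = atan(0.005168 / 1.9040)
angle = 0.1555 deg


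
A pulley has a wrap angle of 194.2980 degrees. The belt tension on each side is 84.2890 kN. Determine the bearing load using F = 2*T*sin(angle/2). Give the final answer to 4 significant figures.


F = 2 * 84.2890 * sin(194.2980/2 deg)
F = 167.3 kN


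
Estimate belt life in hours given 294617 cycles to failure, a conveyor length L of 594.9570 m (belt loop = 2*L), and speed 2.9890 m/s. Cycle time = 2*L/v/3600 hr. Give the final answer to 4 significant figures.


cycle_time = 2 * 594.9570 / 2.9890 / 3600 = 0.110583 hr
life = 294617 * 0.110583 = 32580 hours


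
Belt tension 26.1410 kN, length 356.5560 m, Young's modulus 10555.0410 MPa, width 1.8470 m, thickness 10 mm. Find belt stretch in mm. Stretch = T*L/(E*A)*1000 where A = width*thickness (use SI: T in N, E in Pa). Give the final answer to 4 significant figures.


A = 1.8470 * 0.01 = 0.01847 m^2
Stretch = 26.1410*1000 * 356.5560 / (10555.0410e6 * 0.01847) * 1000
Stretch = 47.81 mm


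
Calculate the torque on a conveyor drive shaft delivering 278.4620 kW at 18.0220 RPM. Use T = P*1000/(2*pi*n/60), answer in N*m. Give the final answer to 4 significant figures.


omega = 2*pi*18.0220/60 = 1.88726 rad/s
T = 278.4620*1000 / 1.88726
T = 147500 N*m


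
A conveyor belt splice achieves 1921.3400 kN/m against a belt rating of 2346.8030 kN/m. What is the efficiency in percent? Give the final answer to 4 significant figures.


Eff = 1921.3400 / 2346.8030 * 100
Eff = 81.87 %


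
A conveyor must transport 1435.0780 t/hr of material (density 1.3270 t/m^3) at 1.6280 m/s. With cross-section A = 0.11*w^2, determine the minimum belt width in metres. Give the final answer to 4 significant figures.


A_req = 1435.0780 / (1.6280 * 1.3270 * 3600) = 0.184522 m^2
w = sqrt(0.184522 / 0.11)
w = 1.295 m


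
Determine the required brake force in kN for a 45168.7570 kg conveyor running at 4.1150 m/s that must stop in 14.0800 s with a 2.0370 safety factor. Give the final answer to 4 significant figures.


F = 45168.7570 * 4.1150 / 14.0800 * 2.0370 / 1000
F = 26.89 kN


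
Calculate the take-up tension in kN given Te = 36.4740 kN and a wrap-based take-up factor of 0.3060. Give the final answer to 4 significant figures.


T_tu = 36.4740 * 0.3060
T_tu = 11.16 kN


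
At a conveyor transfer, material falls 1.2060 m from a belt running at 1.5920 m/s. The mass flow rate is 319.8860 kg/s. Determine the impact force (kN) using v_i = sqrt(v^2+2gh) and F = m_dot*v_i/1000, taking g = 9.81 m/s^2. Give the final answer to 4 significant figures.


v_i = sqrt(1.5920^2 + 2*9.81*1.2060) = 5.11822 m/s
F = 319.8860 * 5.11822 / 1000
F = 1.637 kN


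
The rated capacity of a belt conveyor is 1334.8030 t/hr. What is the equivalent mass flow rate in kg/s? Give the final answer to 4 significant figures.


m_dot = 1334.8030 * 1000 / 3600
m_dot = 370.8 kg/s


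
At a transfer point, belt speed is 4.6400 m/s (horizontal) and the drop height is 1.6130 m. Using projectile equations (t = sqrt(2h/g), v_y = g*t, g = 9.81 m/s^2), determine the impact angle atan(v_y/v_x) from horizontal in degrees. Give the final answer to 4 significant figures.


t = sqrt(2*1.6130/9.81) = 0.573453 s
v_y = 9.81 * 0.573453 = 5.62557 m/s
angle = atan(5.62557 / 4.6400) = 50.48 deg


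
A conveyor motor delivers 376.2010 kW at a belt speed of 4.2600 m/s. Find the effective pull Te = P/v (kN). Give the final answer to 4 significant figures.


Te = P / v = 376.2010 / 4.2600
Te = 88.31 kN


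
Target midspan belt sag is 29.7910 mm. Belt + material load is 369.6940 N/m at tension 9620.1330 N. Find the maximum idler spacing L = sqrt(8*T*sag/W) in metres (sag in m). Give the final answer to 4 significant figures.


sag = 29.7910/1000 = 0.029791 m
L = sqrt(8 * 9620.1330 * 0.029791 / 369.6940)
L = 2.490 m


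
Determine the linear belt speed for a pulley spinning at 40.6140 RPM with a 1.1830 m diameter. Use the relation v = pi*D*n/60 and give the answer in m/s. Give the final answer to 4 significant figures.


v = pi * 1.1830 * 40.6140 / 60
v = 2.516 m/s


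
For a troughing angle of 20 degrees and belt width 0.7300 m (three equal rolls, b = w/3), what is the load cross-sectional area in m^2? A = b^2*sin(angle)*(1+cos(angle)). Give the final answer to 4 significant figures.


b = 0.7300/3 = 0.243333 m
A = 0.243333^2 * sin(20 deg) * (1 + cos(20 deg))
A = 0.03928 m^2


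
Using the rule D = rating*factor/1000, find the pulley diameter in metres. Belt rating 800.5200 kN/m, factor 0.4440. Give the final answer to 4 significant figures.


D = 800.5200 * 0.4440 / 1000
D = 0.3554 m


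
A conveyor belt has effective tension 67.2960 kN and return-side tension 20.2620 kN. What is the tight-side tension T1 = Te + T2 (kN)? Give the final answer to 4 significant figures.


T1 = Te + T2 = 67.2960 + 20.2620
T1 = 87.56 kN


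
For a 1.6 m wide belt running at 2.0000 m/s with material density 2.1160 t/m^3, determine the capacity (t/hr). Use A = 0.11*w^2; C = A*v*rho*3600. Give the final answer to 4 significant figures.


A = 0.11 * 1.6^2 = 0.2816 m^2
C = 0.2816 * 2.0000 * 2.1160 * 3600
C = 4290 t/hr


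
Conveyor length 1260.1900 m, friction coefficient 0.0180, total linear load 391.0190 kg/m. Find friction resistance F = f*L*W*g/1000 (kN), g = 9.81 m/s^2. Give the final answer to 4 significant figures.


F = 0.0180 * 1260.1900 * 391.0190 * 9.81 / 1000
F = 87.01 kN


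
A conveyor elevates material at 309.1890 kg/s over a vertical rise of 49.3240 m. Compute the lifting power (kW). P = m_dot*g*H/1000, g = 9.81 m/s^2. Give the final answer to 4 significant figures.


P = 309.1890 * 9.81 * 49.3240 / 1000
P = 149.6 kW


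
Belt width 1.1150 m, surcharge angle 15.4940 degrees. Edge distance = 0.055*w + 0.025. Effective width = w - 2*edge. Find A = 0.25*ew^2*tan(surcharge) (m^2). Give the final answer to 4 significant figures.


edge = 0.055*1.1150 + 0.025 = 0.086325 m
ew = 1.1150 - 2*0.086325 = 0.94235 m
A = 0.25 * 0.94235^2 * tan(15.4940 deg)
A = 0.06154 m^2


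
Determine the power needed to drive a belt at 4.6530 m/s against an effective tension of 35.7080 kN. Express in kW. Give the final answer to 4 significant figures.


P = Te * v = 35.7080 * 4.6530
P = 166.1 kW


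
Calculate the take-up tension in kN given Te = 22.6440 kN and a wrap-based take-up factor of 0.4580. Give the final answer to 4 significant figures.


T_tu = 22.6440 * 0.4580
T_tu = 10.37 kN


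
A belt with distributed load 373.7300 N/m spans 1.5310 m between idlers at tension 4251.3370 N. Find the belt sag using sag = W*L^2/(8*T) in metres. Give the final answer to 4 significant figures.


sag = 373.7300 * 1.5310^2 / (8 * 4251.3370)
sag = 0.02576 m


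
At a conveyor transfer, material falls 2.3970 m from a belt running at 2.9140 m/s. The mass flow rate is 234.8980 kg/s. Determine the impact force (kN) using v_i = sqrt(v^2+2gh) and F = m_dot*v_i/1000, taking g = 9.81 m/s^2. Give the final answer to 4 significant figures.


v_i = sqrt(2.9140^2 + 2*9.81*2.3970) = 7.45121 m/s
F = 234.8980 * 7.45121 / 1000
F = 1.750 kN


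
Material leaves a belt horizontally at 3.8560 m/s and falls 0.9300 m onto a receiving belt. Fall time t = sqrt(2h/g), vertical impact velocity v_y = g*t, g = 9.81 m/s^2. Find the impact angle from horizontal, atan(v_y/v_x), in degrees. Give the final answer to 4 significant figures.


t = sqrt(2*0.9300/9.81) = 0.435434 s
v_y = 9.81 * 0.435434 = 4.27161 m/s
angle = atan(4.27161 / 3.8560) = 47.93 deg


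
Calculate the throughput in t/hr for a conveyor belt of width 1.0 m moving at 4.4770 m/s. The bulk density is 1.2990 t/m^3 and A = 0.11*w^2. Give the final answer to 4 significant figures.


A = 0.11 * 1.0^2 = 0.11 m^2
C = 0.11 * 4.4770 * 1.2990 * 3600
C = 2303 t/hr


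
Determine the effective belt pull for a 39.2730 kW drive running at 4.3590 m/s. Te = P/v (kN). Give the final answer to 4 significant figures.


Te = P / v = 39.2730 / 4.3590
Te = 9.010 kN


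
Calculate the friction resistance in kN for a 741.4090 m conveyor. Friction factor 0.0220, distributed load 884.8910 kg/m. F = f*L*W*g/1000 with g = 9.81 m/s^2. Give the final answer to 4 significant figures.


F = 0.0220 * 741.4090 * 884.8910 * 9.81 / 1000
F = 141.6 kN


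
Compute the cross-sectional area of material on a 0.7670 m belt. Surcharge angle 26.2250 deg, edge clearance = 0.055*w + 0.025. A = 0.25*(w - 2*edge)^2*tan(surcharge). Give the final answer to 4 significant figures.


edge = 0.055*0.7670 + 0.025 = 0.067185 m
ew = 0.7670 - 2*0.067185 = 0.63263 m
A = 0.25 * 0.63263^2 * tan(26.2250 deg)
A = 0.04929 m^2


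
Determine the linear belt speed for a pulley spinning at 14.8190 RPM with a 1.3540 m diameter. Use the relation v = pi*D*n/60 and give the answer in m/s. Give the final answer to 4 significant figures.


v = pi * 1.3540 * 14.8190 / 60
v = 1.051 m/s


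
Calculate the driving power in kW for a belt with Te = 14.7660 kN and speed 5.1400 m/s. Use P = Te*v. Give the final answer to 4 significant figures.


P = Te * v = 14.7660 * 5.1400
P = 75.90 kW


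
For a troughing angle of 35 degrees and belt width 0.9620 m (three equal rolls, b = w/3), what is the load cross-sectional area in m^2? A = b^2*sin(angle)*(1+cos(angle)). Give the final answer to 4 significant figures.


b = 0.9620/3 = 0.320667 m
A = 0.320667^2 * sin(35 deg) * (1 + cos(35 deg))
A = 0.1073 m^2


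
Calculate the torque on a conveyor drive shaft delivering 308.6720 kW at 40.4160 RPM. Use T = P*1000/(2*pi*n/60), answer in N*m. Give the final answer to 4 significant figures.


omega = 2*pi*40.4160/60 = 4.23235 rad/s
T = 308.6720*1000 / 4.23235
T = 72930 N*m


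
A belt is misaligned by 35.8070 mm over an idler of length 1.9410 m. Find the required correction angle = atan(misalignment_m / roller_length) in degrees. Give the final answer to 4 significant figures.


misalign_m = 35.8070 / 1000 = 0.035807 m
angle = atan(0.035807 / 1.9410)
angle = 1.057 deg


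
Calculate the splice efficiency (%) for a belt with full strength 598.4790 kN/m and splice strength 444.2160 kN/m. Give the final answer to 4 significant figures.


Eff = 444.2160 / 598.4790 * 100
Eff = 74.22 %


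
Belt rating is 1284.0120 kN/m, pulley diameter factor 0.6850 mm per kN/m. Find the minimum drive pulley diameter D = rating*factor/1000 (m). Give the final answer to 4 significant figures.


D = 1284.0120 * 0.6850 / 1000
D = 0.8795 m


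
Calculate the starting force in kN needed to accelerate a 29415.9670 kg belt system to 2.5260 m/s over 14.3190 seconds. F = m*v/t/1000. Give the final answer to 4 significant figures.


F = 29415.9670 * 2.5260 / 14.3190 / 1000
F = 5.189 kN


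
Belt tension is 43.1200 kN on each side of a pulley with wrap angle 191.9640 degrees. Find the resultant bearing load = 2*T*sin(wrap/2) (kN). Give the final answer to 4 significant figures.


F = 2 * 43.1200 * sin(191.9640/2 deg)
F = 85.77 kN


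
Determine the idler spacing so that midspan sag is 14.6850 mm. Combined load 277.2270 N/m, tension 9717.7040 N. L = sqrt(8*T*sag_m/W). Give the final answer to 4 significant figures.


sag = 14.6850/1000 = 0.014685 m
L = sqrt(8 * 9717.7040 * 0.014685 / 277.2270)
L = 2.029 m


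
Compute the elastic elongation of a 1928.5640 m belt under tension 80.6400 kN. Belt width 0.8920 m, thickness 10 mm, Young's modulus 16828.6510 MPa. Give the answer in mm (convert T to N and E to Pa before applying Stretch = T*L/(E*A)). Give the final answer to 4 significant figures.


A = 0.8920 * 0.01 = 0.00892 m^2
Stretch = 80.6400*1000 * 1928.5640 / (16828.6510e6 * 0.00892) * 1000
Stretch = 1036 mm


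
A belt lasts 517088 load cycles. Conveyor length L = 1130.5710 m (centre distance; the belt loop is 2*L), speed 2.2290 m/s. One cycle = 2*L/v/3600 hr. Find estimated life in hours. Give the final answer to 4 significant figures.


cycle_time = 2 * 1130.5710 / 2.2290 / 3600 = 0.281783 hr
life = 517088 * 0.281783 = 145700 hours


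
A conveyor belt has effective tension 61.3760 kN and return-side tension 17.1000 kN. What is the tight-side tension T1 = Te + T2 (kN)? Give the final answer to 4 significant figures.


T1 = Te + T2 = 61.3760 + 17.1000
T1 = 78.48 kN


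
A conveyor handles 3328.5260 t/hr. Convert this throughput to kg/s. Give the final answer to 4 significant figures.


m_dot = 3328.5260 * 1000 / 3600
m_dot = 924.6 kg/s


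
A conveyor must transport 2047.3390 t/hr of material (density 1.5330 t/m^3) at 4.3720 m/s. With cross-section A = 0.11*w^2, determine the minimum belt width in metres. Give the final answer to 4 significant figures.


A_req = 2047.3390 / (4.3720 * 1.5330 * 3600) = 0.0848526 m^2
w = sqrt(0.0848526 / 0.11)
w = 0.8783 m


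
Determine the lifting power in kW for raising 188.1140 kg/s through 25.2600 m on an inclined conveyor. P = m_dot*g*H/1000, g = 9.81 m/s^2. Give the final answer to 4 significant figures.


P = 188.1140 * 9.81 * 25.2600 / 1000
P = 46.61 kW


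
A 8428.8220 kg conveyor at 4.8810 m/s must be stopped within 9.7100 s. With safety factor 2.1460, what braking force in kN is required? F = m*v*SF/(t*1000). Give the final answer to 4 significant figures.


F = 8428.8220 * 4.8810 / 9.7100 * 2.1460 / 1000
F = 9.093 kN


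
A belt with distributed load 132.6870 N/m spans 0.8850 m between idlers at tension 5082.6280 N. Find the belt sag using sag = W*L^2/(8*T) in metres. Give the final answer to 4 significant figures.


sag = 132.6870 * 0.8850^2 / (8 * 5082.6280)
sag = 0.002556 m


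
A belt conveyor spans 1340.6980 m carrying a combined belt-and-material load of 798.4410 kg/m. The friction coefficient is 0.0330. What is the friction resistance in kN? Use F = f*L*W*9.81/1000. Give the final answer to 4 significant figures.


F = 0.0330 * 1340.6980 * 798.4410 * 9.81 / 1000
F = 346.5 kN


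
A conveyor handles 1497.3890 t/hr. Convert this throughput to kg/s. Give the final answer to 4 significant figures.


m_dot = 1497.3890 * 1000 / 3600
m_dot = 415.9 kg/s


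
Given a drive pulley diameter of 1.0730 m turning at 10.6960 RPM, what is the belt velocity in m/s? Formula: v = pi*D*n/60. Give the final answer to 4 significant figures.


v = pi * 1.0730 * 10.6960 / 60
v = 0.6009 m/s


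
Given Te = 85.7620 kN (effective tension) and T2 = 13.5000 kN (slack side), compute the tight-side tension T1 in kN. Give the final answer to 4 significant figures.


T1 = Te + T2 = 85.7620 + 13.5000
T1 = 99.26 kN


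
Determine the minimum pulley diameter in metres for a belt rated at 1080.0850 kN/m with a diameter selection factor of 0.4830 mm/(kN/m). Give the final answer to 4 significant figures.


D = 1080.0850 * 0.4830 / 1000
D = 0.5217 m


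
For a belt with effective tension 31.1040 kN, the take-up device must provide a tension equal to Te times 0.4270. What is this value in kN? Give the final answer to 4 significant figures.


T_tu = 31.1040 * 0.4270
T_tu = 13.28 kN


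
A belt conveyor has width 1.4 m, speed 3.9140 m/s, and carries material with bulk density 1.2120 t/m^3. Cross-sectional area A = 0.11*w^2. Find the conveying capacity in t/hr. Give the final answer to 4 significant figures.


A = 0.11 * 1.4^2 = 0.2156 m^2
C = 0.2156 * 3.9140 * 1.2120 * 3600
C = 3682 t/hr


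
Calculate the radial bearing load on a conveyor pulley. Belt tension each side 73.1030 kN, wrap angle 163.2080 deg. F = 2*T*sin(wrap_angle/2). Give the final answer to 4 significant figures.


F = 2 * 73.1030 * sin(163.2080/2 deg)
F = 144.6 kN


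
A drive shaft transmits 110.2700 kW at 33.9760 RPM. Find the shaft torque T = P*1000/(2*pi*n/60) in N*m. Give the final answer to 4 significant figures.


omega = 2*pi*33.9760/60 = 3.55796 rad/s
T = 110.2700*1000 / 3.55796
T = 30990 N*m


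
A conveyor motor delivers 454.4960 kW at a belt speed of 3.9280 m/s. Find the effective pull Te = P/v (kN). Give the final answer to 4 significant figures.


Te = P / v = 454.4960 / 3.9280
Te = 115.7 kN


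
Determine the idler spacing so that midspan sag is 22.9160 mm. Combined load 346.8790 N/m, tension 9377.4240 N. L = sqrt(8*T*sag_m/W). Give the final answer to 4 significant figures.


sag = 22.9160/1000 = 0.022916 m
L = sqrt(8 * 9377.4240 * 0.022916 / 346.8790)
L = 2.226 m


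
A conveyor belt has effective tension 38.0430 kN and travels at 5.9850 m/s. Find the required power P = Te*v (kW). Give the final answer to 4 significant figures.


P = Te * v = 38.0430 * 5.9850
P = 227.7 kW


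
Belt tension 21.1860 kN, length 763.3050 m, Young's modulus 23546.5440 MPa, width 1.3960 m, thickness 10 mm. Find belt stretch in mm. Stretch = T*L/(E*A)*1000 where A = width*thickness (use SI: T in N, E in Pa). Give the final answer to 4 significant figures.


A = 1.3960 * 0.01 = 0.01396 m^2
Stretch = 21.1860*1000 * 763.3050 / (23546.5440e6 * 0.01396) * 1000
Stretch = 49.20 mm


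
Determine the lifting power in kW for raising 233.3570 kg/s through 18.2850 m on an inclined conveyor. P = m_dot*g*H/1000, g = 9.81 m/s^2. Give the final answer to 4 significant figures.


P = 233.3570 * 9.81 * 18.2850 / 1000
P = 41.86 kW


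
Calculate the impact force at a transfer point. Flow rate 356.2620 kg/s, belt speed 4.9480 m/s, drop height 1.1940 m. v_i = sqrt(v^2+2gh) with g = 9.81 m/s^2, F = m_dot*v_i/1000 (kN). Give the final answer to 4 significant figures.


v_i = sqrt(4.9480^2 + 2*9.81*1.1940) = 6.92163 m/s
F = 356.2620 * 6.92163 / 1000
F = 2.466 kN


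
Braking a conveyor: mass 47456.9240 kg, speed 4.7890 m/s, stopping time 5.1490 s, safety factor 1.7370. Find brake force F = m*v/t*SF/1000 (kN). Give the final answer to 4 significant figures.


F = 47456.9240 * 4.7890 / 5.1490 * 1.7370 / 1000
F = 76.67 kN


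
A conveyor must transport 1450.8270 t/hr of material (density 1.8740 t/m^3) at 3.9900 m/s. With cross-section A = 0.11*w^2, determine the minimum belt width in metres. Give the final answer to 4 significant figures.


A_req = 1450.8270 / (3.9900 * 1.8740 * 3600) = 0.0538978 m^2
w = sqrt(0.0538978 / 0.11)
w = 0.7000 m


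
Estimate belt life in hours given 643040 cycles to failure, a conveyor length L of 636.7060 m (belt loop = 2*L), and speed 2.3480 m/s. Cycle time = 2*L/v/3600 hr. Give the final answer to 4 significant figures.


cycle_time = 2 * 636.7060 / 2.3480 / 3600 = 0.15065 hr
life = 643040 * 0.15065 = 96870 hours


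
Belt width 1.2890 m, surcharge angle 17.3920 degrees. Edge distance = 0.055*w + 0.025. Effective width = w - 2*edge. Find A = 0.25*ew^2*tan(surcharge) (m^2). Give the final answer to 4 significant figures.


edge = 0.055*1.2890 + 0.025 = 0.095895 m
ew = 1.2890 - 2*0.095895 = 1.09721 m
A = 0.25 * 1.09721^2 * tan(17.3920 deg)
A = 0.09427 m^2


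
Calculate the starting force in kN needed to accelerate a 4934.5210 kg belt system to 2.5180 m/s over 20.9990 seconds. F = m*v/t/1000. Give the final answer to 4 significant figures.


F = 4934.5210 * 2.5180 / 20.9990 / 1000
F = 0.5917 kN


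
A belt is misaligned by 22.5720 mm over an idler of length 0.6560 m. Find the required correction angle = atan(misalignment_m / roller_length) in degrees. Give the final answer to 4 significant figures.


misalign_m = 22.5720 / 1000 = 0.022572 m
angle = atan(0.022572 / 0.6560)
angle = 1.971 deg


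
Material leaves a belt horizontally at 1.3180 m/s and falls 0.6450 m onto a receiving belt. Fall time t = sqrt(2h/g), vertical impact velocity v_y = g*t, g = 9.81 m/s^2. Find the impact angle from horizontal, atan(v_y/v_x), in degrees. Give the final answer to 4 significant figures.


t = sqrt(2*0.6450/9.81) = 0.362627 s
v_y = 9.81 * 0.362627 = 3.55737 m/s
angle = atan(3.55737 / 1.3180) = 69.67 deg


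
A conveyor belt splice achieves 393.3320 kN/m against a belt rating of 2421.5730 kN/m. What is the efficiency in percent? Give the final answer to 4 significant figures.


Eff = 393.3320 / 2421.5730 * 100
Eff = 16.24 %


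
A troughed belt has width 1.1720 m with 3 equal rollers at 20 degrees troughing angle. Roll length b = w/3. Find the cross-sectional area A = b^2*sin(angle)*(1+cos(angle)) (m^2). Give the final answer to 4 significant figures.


b = 1.1720/3 = 0.390667 m
A = 0.390667^2 * sin(20 deg) * (1 + cos(20 deg))
A = 0.1013 m^2


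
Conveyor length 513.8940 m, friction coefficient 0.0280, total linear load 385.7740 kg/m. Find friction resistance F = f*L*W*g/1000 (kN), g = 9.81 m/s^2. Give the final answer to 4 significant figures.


F = 0.0280 * 513.8940 * 385.7740 * 9.81 / 1000
F = 54.45 kN


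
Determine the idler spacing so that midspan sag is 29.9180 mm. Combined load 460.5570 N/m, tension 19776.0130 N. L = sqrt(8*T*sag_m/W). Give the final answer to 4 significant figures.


sag = 29.9180/1000 = 0.029918 m
L = sqrt(8 * 19776.0130 * 0.029918 / 460.5570)
L = 3.206 m


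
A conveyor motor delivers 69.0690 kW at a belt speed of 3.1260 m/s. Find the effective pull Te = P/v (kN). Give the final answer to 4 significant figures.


Te = P / v = 69.0690 / 3.1260
Te = 22.10 kN


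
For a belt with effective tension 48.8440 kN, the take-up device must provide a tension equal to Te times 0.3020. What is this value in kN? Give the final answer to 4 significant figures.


T_tu = 48.8440 * 0.3020
T_tu = 14.75 kN


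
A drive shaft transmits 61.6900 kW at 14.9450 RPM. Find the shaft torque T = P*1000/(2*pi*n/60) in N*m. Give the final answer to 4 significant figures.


omega = 2*pi*14.9450/60 = 1.56504 rad/s
T = 61.6900*1000 / 1.56504
T = 39420 N*m


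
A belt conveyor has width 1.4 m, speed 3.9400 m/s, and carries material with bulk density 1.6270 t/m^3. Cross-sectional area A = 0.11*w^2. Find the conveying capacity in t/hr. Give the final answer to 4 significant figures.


A = 0.11 * 1.4^2 = 0.2156 m^2
C = 0.2156 * 3.9400 * 1.6270 * 3600
C = 4975 t/hr


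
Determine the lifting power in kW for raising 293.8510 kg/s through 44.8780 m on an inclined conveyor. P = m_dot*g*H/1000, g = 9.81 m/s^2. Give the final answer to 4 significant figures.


P = 293.8510 * 9.81 * 44.8780 / 1000
P = 129.4 kW


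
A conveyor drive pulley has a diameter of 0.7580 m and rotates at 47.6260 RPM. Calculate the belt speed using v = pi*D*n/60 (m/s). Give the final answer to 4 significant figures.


v = pi * 0.7580 * 47.6260 / 60
v = 1.890 m/s


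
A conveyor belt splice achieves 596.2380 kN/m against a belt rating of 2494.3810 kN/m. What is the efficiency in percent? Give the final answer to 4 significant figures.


Eff = 596.2380 / 2494.3810 * 100
Eff = 23.90 %


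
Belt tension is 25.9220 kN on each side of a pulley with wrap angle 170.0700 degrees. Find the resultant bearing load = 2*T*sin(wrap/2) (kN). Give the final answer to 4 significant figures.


F = 2 * 25.9220 * sin(170.0700/2 deg)
F = 51.65 kN


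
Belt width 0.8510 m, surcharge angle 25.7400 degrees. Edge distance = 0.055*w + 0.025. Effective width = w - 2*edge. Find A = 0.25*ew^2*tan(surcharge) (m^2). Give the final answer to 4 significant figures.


edge = 0.055*0.8510 + 0.025 = 0.071805 m
ew = 0.8510 - 2*0.071805 = 0.70739 m
A = 0.25 * 0.70739^2 * tan(25.7400 deg)
A = 0.06031 m^2


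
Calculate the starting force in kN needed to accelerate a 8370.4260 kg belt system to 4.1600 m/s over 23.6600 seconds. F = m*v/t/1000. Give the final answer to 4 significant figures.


F = 8370.4260 * 4.1600 / 23.6600 / 1000
F = 1.472 kN


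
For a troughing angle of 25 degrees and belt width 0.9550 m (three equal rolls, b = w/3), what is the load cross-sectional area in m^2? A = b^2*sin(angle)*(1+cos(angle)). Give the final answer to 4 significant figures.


b = 0.9550/3 = 0.318333 m
A = 0.318333^2 * sin(25 deg) * (1 + cos(25 deg))
A = 0.08164 m^2


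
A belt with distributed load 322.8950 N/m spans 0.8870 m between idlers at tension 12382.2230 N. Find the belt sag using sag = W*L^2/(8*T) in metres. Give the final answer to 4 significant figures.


sag = 322.8950 * 0.8870^2 / (8 * 12382.2230)
sag = 0.002565 m


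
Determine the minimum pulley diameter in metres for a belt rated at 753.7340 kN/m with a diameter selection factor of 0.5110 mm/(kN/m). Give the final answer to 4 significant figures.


D = 753.7340 * 0.5110 / 1000
D = 0.3852 m


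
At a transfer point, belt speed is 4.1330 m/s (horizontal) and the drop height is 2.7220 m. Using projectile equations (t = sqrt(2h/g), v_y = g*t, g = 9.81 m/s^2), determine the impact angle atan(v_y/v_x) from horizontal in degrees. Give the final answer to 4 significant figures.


t = sqrt(2*2.7220/9.81) = 0.744946 s
v_y = 9.81 * 0.744946 = 7.30792 m/s
angle = atan(7.30792 / 4.1330) = 60.51 deg


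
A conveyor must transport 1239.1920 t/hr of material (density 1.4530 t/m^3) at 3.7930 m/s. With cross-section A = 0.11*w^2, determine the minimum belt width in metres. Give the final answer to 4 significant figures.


A_req = 1239.1920 / (3.7930 * 1.4530 * 3600) = 0.0624579 m^2
w = sqrt(0.0624579 / 0.11)
w = 0.7535 m


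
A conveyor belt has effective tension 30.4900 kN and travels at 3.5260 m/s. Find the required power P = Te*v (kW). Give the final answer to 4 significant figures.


P = Te * v = 30.4900 * 3.5260
P = 107.5 kW


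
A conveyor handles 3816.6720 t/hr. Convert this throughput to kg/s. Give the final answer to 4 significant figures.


m_dot = 3816.6720 * 1000 / 3600
m_dot = 1060 kg/s


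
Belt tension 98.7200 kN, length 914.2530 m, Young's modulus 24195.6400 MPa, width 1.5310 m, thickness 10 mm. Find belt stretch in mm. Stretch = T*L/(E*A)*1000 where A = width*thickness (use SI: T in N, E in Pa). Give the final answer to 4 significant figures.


A = 1.5310 * 0.01 = 0.01531 m^2
Stretch = 98.7200*1000 * 914.2530 / (24195.6400e6 * 0.01531) * 1000
Stretch = 243.6 mm


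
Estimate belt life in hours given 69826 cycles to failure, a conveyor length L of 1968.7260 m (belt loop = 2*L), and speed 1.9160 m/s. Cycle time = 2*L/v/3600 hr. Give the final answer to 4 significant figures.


cycle_time = 2 * 1968.7260 / 1.9160 / 3600 = 0.570844 hr
life = 69826 * 0.570844 = 39860 hours


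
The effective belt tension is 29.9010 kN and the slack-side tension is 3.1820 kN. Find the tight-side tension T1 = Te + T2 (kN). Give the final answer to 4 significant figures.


T1 = Te + T2 = 29.9010 + 3.1820
T1 = 33.08 kN


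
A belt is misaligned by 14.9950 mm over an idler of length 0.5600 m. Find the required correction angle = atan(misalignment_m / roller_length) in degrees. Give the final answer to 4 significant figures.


misalign_m = 14.9950 / 1000 = 0.014995 m
angle = atan(0.014995 / 0.5600)
angle = 1.534 deg


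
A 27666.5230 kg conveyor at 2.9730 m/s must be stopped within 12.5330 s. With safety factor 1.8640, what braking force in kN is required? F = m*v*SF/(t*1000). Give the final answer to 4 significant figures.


F = 27666.5230 * 2.9730 / 12.5330 * 1.8640 / 1000
F = 12.23 kN


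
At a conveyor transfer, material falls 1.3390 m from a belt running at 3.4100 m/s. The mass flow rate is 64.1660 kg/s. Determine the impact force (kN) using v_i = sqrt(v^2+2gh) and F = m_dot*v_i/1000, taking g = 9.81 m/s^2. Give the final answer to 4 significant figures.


v_i = sqrt(3.4100^2 + 2*9.81*1.3390) = 6.15624 m/s
F = 64.1660 * 6.15624 / 1000
F = 0.3950 kN


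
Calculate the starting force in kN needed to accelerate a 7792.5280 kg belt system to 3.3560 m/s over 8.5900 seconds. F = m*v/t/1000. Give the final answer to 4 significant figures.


F = 7792.5280 * 3.3560 / 8.5900 / 1000
F = 3.044 kN


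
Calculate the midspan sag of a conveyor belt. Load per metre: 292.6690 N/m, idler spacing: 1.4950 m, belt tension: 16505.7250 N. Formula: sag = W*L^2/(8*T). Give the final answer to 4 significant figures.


sag = 292.6690 * 1.4950^2 / (8 * 16505.7250)
sag = 0.004954 m


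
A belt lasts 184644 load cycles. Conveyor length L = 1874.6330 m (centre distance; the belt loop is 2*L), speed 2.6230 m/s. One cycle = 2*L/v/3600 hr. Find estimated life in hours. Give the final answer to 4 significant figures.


cycle_time = 2 * 1874.6330 / 2.6230 / 3600 = 0.39705 hr
life = 184644 * 0.39705 = 73310 hours


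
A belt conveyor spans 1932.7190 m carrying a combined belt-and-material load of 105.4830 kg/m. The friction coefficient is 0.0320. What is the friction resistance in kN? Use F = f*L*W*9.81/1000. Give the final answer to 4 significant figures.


F = 0.0320 * 1932.7190 * 105.4830 * 9.81 / 1000
F = 64.00 kN


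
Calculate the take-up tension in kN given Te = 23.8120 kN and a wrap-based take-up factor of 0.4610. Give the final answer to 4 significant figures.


T_tu = 23.8120 * 0.4610
T_tu = 10.98 kN


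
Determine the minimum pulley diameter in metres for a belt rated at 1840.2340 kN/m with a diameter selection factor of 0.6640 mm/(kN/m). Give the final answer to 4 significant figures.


D = 1840.2340 * 0.6640 / 1000
D = 1.222 m


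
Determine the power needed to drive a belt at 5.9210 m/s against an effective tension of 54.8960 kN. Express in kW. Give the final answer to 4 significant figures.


P = Te * v = 54.8960 * 5.9210
P = 325.0 kW


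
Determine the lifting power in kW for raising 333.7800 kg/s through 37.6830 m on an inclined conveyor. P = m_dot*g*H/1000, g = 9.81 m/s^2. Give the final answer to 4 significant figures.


P = 333.7800 * 9.81 * 37.6830 / 1000
P = 123.4 kW


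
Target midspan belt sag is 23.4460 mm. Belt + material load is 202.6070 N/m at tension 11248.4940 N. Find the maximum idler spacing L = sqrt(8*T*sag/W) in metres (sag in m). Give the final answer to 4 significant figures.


sag = 23.4460/1000 = 0.023446 m
L = sqrt(8 * 11248.4940 * 0.023446 / 202.6070)
L = 3.227 m


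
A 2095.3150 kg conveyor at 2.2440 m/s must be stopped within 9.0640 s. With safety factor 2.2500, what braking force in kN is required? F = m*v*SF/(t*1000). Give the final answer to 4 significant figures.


F = 2095.3150 * 2.2440 / 9.0640 * 2.2500 / 1000
F = 1.167 kN


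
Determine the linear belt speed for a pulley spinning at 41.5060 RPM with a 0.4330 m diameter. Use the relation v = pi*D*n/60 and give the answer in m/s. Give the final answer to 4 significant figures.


v = pi * 0.4330 * 41.5060 / 60
v = 0.9410 m/s


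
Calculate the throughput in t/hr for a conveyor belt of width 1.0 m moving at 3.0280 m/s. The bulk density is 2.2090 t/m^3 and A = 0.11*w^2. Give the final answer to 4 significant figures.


A = 0.11 * 1.0^2 = 0.11 m^2
C = 0.11 * 3.0280 * 2.2090 * 3600
C = 2649 t/hr


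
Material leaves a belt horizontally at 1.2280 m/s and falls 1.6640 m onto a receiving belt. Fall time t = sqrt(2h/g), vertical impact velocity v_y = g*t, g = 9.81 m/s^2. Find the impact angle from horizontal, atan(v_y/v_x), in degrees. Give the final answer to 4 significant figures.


t = sqrt(2*1.6640/9.81) = 0.582448 s
v_y = 9.81 * 0.582448 = 5.71381 m/s
angle = atan(5.71381 / 1.2280) = 77.87 deg


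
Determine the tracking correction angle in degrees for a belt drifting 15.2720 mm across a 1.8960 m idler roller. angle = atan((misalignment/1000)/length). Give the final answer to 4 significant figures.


misalign_m = 15.2720 / 1000 = 0.015272 m
angle = atan(0.015272 / 1.8960)
angle = 0.4615 deg


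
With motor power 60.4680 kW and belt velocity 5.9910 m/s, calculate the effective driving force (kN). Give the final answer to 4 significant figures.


Te = P / v = 60.4680 / 5.9910
Te = 10.09 kN


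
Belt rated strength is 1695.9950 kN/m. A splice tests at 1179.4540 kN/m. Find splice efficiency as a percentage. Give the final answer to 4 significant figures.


Eff = 1179.4540 / 1695.9950 * 100
Eff = 69.54 %


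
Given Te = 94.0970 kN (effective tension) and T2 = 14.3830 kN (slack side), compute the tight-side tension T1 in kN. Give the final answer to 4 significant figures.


T1 = Te + T2 = 94.0970 + 14.3830
T1 = 108.5 kN


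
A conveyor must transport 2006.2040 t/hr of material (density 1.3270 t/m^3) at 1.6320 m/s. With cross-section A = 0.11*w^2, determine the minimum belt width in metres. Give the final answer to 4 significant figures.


A_req = 2006.2040 / (1.6320 * 1.3270 * 3600) = 0.257325 m^2
w = sqrt(0.257325 / 0.11)
w = 1.529 m


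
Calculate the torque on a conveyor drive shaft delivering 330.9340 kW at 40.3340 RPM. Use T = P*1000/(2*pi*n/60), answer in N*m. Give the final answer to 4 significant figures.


omega = 2*pi*40.3340/60 = 4.22377 rad/s
T = 330.9340*1000 / 4.22377
T = 78350 N*m


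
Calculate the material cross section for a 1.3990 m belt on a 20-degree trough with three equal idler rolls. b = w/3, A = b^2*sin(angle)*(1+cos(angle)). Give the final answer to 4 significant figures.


b = 1.3990/3 = 0.466333 m
A = 0.466333^2 * sin(20 deg) * (1 + cos(20 deg))
A = 0.1443 m^2


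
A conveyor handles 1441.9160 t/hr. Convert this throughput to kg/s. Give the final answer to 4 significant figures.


m_dot = 1441.9160 * 1000 / 3600
m_dot = 400.5 kg/s


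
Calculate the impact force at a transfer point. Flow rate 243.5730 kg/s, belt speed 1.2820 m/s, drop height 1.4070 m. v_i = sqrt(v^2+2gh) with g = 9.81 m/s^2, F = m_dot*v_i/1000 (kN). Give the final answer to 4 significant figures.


v_i = sqrt(1.2820^2 + 2*9.81*1.4070) = 5.40822 m/s
F = 243.5730 * 5.40822 / 1000
F = 1.317 kN


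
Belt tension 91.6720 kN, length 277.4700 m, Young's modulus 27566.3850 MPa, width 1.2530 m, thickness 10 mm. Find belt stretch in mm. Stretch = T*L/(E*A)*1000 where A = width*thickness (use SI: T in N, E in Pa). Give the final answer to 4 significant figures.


A = 1.2530 * 0.01 = 0.01253 m^2
Stretch = 91.6720*1000 * 277.4700 / (27566.3850e6 * 0.01253) * 1000
Stretch = 73.64 mm


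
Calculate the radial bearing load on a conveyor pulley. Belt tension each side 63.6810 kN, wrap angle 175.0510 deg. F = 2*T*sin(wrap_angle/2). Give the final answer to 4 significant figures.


F = 2 * 63.6810 * sin(175.0510/2 deg)
F = 127.2 kN


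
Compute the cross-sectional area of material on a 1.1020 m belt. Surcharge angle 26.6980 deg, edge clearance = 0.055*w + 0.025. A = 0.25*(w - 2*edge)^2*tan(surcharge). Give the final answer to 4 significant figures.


edge = 0.055*1.1020 + 0.025 = 0.08561 m
ew = 1.1020 - 2*0.08561 = 0.93078 m
A = 0.25 * 0.93078^2 * tan(26.6980 deg)
A = 0.1089 m^2


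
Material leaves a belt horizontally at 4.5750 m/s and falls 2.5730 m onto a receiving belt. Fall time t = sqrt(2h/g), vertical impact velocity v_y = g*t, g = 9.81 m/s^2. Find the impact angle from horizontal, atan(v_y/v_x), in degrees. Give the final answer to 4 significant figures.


t = sqrt(2*2.5730/9.81) = 0.72427 s
v_y = 9.81 * 0.72427 = 7.10509 m/s
angle = atan(7.10509 / 4.5750) = 57.22 deg


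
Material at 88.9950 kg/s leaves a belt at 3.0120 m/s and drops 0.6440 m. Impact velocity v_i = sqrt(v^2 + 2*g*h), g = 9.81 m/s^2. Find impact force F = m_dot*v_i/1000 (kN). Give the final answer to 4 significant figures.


v_i = sqrt(3.0120^2 + 2*9.81*0.6440) = 4.65912 m/s
F = 88.9950 * 4.65912 / 1000
F = 0.4146 kN


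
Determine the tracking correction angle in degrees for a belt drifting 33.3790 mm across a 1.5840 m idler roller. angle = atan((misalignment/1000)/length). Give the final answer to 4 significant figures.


misalign_m = 33.3790 / 1000 = 0.033379 m
angle = atan(0.033379 / 1.5840)
angle = 1.207 deg


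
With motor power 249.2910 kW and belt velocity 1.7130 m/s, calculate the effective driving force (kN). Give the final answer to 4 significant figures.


Te = P / v = 249.2910 / 1.7130
Te = 145.5 kN


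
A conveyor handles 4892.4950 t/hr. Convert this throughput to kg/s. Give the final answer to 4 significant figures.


m_dot = 4892.4950 * 1000 / 3600
m_dot = 1359 kg/s


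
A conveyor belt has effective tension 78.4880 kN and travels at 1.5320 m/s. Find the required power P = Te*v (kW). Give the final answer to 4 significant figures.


P = Te * v = 78.4880 * 1.5320
P = 120.2 kW


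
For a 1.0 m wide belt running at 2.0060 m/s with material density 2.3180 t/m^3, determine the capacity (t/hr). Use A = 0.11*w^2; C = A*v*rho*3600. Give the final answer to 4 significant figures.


A = 0.11 * 1.0^2 = 0.11 m^2
C = 0.11 * 2.0060 * 2.3180 * 3600
C = 1841 t/hr


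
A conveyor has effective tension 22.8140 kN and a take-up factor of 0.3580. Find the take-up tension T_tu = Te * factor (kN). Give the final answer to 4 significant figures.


T_tu = 22.8140 * 0.3580
T_tu = 8.167 kN


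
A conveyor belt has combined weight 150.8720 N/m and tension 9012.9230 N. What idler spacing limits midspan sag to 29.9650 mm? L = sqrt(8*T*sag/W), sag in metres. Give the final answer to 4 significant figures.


sag = 29.9650/1000 = 0.029965 m
L = sqrt(8 * 9012.9230 * 0.029965 / 150.8720)
L = 3.784 m


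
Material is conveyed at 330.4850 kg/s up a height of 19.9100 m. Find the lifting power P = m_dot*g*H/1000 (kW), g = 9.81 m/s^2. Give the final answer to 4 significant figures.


P = 330.4850 * 9.81 * 19.9100 / 1000
P = 64.55 kW
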